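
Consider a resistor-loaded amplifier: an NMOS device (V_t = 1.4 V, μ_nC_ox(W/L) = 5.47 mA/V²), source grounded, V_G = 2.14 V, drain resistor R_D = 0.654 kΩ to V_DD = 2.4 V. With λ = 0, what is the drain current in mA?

I_D = 1.50 mA

V_GS = V_G = 2.14 V, so V_ov = 2.14 − 1.4 = 0.74 V.
Assume saturation: I_D = ½ k_n V_ov² = 0.5 × 5.47 × 0.74² = 1.5 mA, giving V_DS = V_DD − I_D R_D = 2.4 − 1.5 × 0.654 = 1.42 V.
V_DS = 1.42 V ≥ V_ov = 0.74 V, confirming saturation.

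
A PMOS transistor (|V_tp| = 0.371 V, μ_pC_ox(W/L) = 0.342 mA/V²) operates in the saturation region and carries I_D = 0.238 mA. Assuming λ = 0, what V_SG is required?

In saturation I_D = ½ k_p (V_SG − |V_tp|)², so V_SG − |V_tp| = √(2 I_D / k_p) = √(2 × 0.238 / 0.342) = 1.18 V.
V_SG = 0.371 + 1.18 = 1.55 V.

V_SG = 1.55 V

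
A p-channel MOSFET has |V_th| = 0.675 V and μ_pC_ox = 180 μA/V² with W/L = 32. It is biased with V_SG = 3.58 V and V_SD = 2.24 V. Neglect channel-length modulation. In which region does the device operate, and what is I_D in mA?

k_p = μ_pC_ox · (W/L) = 5.76 mA/V².
V_ov = V_SG − |V_th| = 3.58 − 0.675 = 2.91 V.
Since V_SD = 2.24 V < V_ov = 2.91 V, the device is in the triode region.
I_D = k_p [V_ov · V_SD − ½ V_SD²] = 5.76 × [2.91 × 2.24 − 0.5 × 2.24²] = 23 mA.

Triode; I_D = 23.0 mA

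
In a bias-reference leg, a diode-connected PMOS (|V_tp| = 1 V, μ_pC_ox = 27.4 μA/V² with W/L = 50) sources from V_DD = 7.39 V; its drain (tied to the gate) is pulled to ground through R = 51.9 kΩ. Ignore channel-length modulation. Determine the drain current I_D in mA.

With gate tied to drain, V_SG = V_SD ≥ V_SG − |V_tp|, so the device is in saturation.
k_p = μ_pC_ox · (W/L) = 1.37 mA/V².
KCL at the drain: ½ k_p (V_SG − |V_tp|)² = (V_DD − V_SG)/R.
Let x = V_SG − 1. Then 35.6 x² + x − 6.39 = 0, giving x = 0.41 V (positive root), so V_SG = 1.41 V.
I_D = (V_DD − V_SG)/R = (7.39 − 1.41) / 51.9 = 0.115 mA.

I_D = 0.115 mA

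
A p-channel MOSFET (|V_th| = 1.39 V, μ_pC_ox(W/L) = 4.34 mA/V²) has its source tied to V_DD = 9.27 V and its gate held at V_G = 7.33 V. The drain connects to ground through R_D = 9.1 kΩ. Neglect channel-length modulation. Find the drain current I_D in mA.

I_D = 0.656 mA

V_SG = V_DD − V_G = 9.27 − 7.33 = 1.94 V, so V_ov = 1.94 − 1.39 = 0.55 V.
Assume saturation: I_D = ½ k_p V_ov² = 0.5 × 4.34 × 0.55² = 0.656 mA, giving V_SD = V_DD − I_D R_D = 9.27 − 0.656 × 9.1 = 3.3 V.
V_SD = 3.3 V ≥ V_ov = 0.55 V, confirming saturation.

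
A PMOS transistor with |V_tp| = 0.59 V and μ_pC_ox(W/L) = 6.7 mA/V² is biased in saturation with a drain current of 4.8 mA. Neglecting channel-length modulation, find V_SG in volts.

In saturation I_D = ½ k_p (V_SG − |V_tp|)², so V_SG − |V_tp| = √(2 I_D / k_p) = √(2 × 4.8 / 6.7) = 1.2 V.
V_SG = 0.59 + 1.2 = 1.79 V.

V_SG = 1.79 V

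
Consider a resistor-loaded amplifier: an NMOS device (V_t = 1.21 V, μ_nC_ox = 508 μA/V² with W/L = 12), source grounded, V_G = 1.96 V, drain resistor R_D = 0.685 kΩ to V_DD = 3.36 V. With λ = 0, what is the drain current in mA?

V_GS = V_G = 1.96 V, so V_ov = 1.96 − 1.21 = 0.75 V.
k_n = μ_nC_ox · (W/L) = 6.096 mA/V².
Assume saturation: I_D = ½ k_n V_ov² = 0.5 × 6.096 × 0.75² = 1.71 mA, giving V_DS = V_DD − I_D R_D = 3.36 − 1.71 × 0.685 = 2.19 V.
V_DS = 2.19 V ≥ V_ov = 0.75 V, confirming saturation.

I_D = 1.71 mA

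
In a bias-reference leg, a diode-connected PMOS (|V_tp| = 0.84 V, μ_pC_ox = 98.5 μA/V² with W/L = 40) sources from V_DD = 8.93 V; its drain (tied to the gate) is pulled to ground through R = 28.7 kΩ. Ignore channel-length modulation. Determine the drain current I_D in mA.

I_D = 0.269 mA

With gate tied to drain, V_SG = V_SD ≥ V_SG − |V_tp|, so the device is in saturation.
k_p = μ_pC_ox · (W/L) = 3.94 mA/V².
KCL at the drain: ½ k_p (V_SG − |V_tp|)² = (V_DD − V_SG)/R.
Let x = V_SG − 0.84. Then 56.5 x² + x − 8.09 = 0, giving x = 0.37 V (positive root), so V_SG = 1.21 V.
I_D = (V_DD − V_SG)/R = (8.93 − 1.21) / 28.7 = 0.269 mA.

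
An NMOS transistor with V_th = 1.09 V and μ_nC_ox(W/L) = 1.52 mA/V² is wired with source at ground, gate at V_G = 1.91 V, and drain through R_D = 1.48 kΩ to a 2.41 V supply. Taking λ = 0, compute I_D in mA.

I_D = 0.511 mA

V_GS = V_G = 1.91 V, so V_ov = 1.91 − 1.09 = 0.82 V.
Assume saturation: I_D = ½ k_n V_ov² = 0.5 × 1.52 × 0.82² = 0.511 mA, giving V_DS = V_DD − I_D R_D = 2.41 − 0.511 × 1.48 = 1.65 V.
V_DS = 1.65 V ≥ V_ov = 0.82 V, confirming saturation.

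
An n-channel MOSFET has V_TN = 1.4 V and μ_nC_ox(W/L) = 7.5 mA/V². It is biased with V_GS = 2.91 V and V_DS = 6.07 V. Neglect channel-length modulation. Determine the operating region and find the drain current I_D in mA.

Saturation; I_D = 8.55 mA

V_ov = V_GS − V_TN = 2.91 − 1.4 = 1.51 V.
Since V_DS = 6.07 V ≥ V_ov = 1.51 V, the device is in saturation.
I_D = ½ k_n V_ov² = 0.5 × 7.5 × 1.51² = 8.55 mA.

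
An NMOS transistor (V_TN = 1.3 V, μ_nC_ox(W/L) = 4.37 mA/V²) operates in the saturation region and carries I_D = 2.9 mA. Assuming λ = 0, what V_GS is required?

In saturation I_D = ½ k_n (V_GS − V_TN)², so V_GS − V_TN = √(2 I_D / k_n) = √(2 × 2.9 / 4.37) = 1.15 V.
V_GS = 1.3 + 1.15 = 2.45 V.

V_GS = 2.45 V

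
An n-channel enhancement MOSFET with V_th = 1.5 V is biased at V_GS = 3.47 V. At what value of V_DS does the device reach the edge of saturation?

The boundary between triode and saturation is V_DS = V_GS − V_th = V_ov.
V_ov = 3.47 − 1.5 = 1.97 V.

V_DS,sat = 1.97 V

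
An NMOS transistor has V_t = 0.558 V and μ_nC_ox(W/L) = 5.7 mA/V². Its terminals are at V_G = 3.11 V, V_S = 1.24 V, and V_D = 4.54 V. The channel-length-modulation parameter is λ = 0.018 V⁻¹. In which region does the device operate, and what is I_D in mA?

Saturation; I_D = 5.20 mA

V_GS = V_G − V_S = 3.11 − 1.24 = 1.87 V; V_DS = V_D − V_S = 4.54 − 1.24 = 3.3 V.
V_ov = V_GS − V_t = 1.87 − 0.558 = 1.31 V.
Since V_DS = 3.3 V ≥ V_ov = 1.31 V, the device is in saturation.
I_D = ½ k_n V_ov² (1 + λ V_DS) = 0.5 × 5.7 × 1.31² × (1 + 0.018 × 3.3) = 5.2 mA.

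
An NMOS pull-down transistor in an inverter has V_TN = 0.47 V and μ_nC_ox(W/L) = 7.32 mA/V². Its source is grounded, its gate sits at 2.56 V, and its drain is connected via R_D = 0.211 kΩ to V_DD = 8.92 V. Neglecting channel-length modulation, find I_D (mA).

I_D = 16.0 mA

V_GS = V_G = 2.56 V, so V_ov = 2.56 − 0.47 = 2.09 V.
Assume saturation: I_D = ½ k_n V_ov² = 0.5 × 7.32 × 2.09² = 16 mA, giving V_DS = V_DD − I_D R_D = 8.92 − 16 × 0.211 = 5.55 V.
V_DS = 5.55 V ≥ V_ov = 2.09 V, confirming saturation.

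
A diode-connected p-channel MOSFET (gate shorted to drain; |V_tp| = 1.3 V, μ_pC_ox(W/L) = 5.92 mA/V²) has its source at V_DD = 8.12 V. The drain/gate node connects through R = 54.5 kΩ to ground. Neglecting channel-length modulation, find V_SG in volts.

V_SG = 1.50 V

With gate tied to drain, V_SG = V_SD ≥ V_SG − |V_tp|, so the device is in saturation.
KCL at the drain: ½ k_p (V_SG − |V_tp|)² = (V_DD − V_SG)/R.
Let x = V_SG − 1.3. Then 161 x² + x − 6.82 = 0, giving x = 0.203 V (positive root), so V_SG = 1.5 V.
I_D = (V_DD − V_SG)/R = (8.12 − 1.5) / 54.5 = 0.121 mA.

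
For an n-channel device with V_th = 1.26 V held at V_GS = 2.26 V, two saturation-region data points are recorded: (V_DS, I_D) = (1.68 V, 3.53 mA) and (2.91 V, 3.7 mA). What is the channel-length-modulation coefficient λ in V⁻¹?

λ = 0.0419 V⁻¹

With V_GS fixed, I_D ∝ (1 + λ V_DS) in saturation, so I_D2/I_D1 = (1 + λ V_DS2)/(1 + λ V_DS1).
3.7/3.53 = 1.048 = (1 + 2.91 λ)/(1 + 1.68 λ).
Solving: λ (I_D1 V_DS2 − I_D2 V_DS1) = I_D2 − I_D1, so λ = (3.7 − 3.53) / (3.53 × 2.91 − 3.7 × 1.68) = 0.17 / 4.06 = 0.0419 V⁻¹.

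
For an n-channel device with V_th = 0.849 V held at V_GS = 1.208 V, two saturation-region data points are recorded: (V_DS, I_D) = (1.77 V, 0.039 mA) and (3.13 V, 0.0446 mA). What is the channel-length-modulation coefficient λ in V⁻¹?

With V_GS fixed, I_D ∝ (1 + λ V_DS) in saturation, so I_D2/I_D1 = (1 + λ V_DS2)/(1 + λ V_DS1).
0.0446/0.039 = 1.144 = (1 + 3.13 λ)/(1 + 1.77 λ).
Solving: λ (I_D1 V_DS2 − I_D2 V_DS1) = I_D2 − I_D1, so λ = (0.0446 − 0.039) / (0.039 × 3.13 − 0.0446 × 1.77) = 0.0056 / 0.0431 = 0.13 V⁻¹.

λ = 0.130 V⁻¹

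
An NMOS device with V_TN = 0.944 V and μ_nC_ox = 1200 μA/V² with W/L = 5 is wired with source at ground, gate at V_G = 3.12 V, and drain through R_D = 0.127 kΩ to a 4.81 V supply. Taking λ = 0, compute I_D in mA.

I_D = 14.2 mA

V_GS = V_G = 3.12 V, so V_ov = 3.12 − 0.944 = 2.18 V.
k_n = μ_nC_ox · (W/L) = 6 mA/V².
Assume saturation: I_D = ½ k_n V_ov² = 0.5 × 6 × 2.18² = 14.2 mA, giving V_DS = V_DD − I_D R_D = 4.81 − 14.2 × 0.127 = 3.01 V.
V_DS = 3.01 V ≥ V_ov = 2.18 V, confirming saturation.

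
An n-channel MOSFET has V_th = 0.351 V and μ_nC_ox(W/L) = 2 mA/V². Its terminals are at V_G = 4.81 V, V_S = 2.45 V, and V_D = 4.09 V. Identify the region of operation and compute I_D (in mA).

V_GS = V_G − V_S = 4.81 − 2.45 = 2.36 V; V_DS = V_D − V_S = 4.09 − 2.45 = 1.64 V.
V_ov = V_GS − V_th = 2.36 − 0.351 = 2.01 V.
Since V_DS = 1.64 V < V_ov = 2.01 V, the device is in the triode region.
I_D = k_n [V_ov · V_DS − ½ V_DS²] = 2 × [2.01 × 1.64 − 0.5 × 1.64²] = 3.9 mA.

Triode; I_D = 3.90 mA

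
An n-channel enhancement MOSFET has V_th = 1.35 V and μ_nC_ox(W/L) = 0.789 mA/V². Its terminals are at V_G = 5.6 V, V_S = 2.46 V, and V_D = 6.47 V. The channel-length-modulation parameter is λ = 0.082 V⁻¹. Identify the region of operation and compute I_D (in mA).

Saturation; I_D = 1.68 mA

V_GS = V_G − V_S = 5.6 − 2.46 = 3.14 V; V_DS = V_D − V_S = 6.47 − 2.46 = 4.01 V.
V_ov = V_GS − V_th = 3.14 − 1.35 = 1.79 V.
Since V_DS = 4.01 V ≥ V_ov = 1.79 V, the device is in saturation.
I_D = ½ k_n V_ov² (1 + λ V_DS) = 0.5 × 0.789 × 1.79² × (1 + 0.082 × 4.01) = 1.68 mA.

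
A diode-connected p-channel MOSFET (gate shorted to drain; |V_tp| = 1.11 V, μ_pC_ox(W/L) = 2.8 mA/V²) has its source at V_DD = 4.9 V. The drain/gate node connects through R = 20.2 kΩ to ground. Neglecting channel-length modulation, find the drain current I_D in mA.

I_D = 0.170 mA

With gate tied to drain, V_SG = V_SD ≥ V_SG − |V_tp|, so the device is in saturation.
KCL at the drain: ½ k_p (V_SG − |V_tp|)² = (V_DD − V_SG)/R.
Let x = V_SG − 1.11. Then 28.3 x² + x − 3.79 = 0, giving x = 0.349 V (positive root), so V_SG = 1.46 V.
I_D = (V_DD − V_SG)/R = (4.9 − 1.46) / 20.2 = 0.17 mA.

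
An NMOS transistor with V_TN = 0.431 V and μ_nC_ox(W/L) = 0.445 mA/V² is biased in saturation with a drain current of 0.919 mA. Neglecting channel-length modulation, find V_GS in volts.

In saturation I_D = ½ k_n (V_GS − V_TN)², so V_GS − V_TN = √(2 I_D / k_n) = √(2 × 0.919 / 0.445) = 2.03 V.
V_GS = 0.431 + 2.03 = 2.46 V.

V_GS = 2.46 V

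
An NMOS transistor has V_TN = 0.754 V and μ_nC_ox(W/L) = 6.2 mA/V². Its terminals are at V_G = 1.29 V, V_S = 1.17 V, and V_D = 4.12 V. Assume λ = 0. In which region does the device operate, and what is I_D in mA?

V_GS = V_G − V_S = 1.29 − 1.17 = 0.12 V; V_DS = V_D − V_S = 4.12 − 1.17 = 2.95 V.
V_GS = 0.12 V < V_TN = 0.754 V, so the transistor is in cutoff.

Cutoff; I_D = 0 mA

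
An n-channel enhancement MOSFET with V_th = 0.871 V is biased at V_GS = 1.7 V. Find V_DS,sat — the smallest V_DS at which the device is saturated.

The boundary between triode and saturation is V_DS = V_GS − V_th = V_ov.
V_ov = 1.7 − 0.871 = 0.829 V.

V_DS,sat = 0.829 V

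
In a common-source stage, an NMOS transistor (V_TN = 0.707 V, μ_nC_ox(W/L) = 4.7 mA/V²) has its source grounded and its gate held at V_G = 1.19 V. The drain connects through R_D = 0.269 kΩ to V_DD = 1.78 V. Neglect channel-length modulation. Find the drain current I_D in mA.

I_D = 0.548 mA

V_GS = V_G = 1.19 V, so V_ov = 1.19 − 0.707 = 0.483 V.
Assume saturation: I_D = ½ k_n V_ov² = 0.5 × 4.7 × 0.483² = 0.548 mA, giving V_DS = V_DD − I_D R_D = 1.78 − 0.548 × 0.269 = 1.63 V.
V_DS = 1.63 V ≥ V_ov = 0.483 V, confirming saturation.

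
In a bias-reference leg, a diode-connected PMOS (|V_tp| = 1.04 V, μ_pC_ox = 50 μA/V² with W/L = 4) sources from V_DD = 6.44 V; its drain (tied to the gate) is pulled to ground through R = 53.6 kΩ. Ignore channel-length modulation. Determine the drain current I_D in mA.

I_D = 0.0837 mA

With gate tied to drain, V_SG = V_SD ≥ V_SG − |V_tp|, so the device is in saturation.
k_p = μ_pC_ox · (W/L) = 0.2 mA/V².
KCL at the drain: ½ k_p (V_SG − |V_tp|)² = (V_DD − V_SG)/R.
Let x = V_SG − 1.04. Then 5.36 x² + x − 5.4 = 0, giving x = 0.915 V (positive root), so V_SG = 1.95 V.
I_D = (V_DD − V_SG)/R = (6.44 − 1.95) / 53.6 = 0.0837 mA.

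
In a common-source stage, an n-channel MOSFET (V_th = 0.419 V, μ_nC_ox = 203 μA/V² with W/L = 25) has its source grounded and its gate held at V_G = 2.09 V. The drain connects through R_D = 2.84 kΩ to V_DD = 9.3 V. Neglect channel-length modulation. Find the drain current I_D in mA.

V_GS = V_G = 2.09 V, so V_ov = 2.09 − 0.419 = 1.67 V.
k_n = μ_nC_ox · (W/L) = 5.075 mA/V².
Assume saturation: I_D = ½ k_n V_ov² = 0.5 × 5.075 × 1.67² = 7.09 mA, giving V_DS = V_DD − I_D R_D = 9.3 − 7.09 × 2.84 = -10.8 V.
But -10.8 V < V_ov = 1.67 V, so the device is actually in triode.
In triode I_D = k_n[V_ov V_DS − ½ V_DS²] and I_D = (V_DD − V_DS)/R_D. Equating: 7.21 V_DS² − 25.08 V_DS + 9.3 = 0, giving V_DS = 0.422 V (the root below V_ov).
I_D = (9.3 − 0.422) / 2.84 = 3.13 mA.

I_D = 3.13 mA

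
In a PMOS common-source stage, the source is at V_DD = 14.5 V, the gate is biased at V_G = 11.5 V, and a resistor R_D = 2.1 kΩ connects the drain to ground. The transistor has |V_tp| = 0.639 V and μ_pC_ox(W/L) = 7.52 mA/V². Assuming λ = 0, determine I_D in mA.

I_D = 6.71 mA

V_SG = V_DD − V_G = 14.5 − 11.5 = 3 V, so V_ov = 3 − 0.639 = 2.36 V.
Assume saturation: I_D = ½ k_p V_ov² = 0.5 × 7.52 × 2.36² = 21 mA, giving V_SD = V_DD − I_D R_D = 14.5 − 21 × 2.1 = -29.5 V.
But -29.5 V < V_ov = 2.36 V, so the device is actually in triode.
In triode I_D = k_p[V_ov V_SD − ½ V_SD²] and I_D = (V_DD − V_SD)/R_D. Equating: 7.9 V_SD² − 38.28 V_SD + 14.5 = 0, giving V_SD = 0.414 V (the root below V_ov).
I_D = (14.5 − 0.414) / 2.1 = 6.71 mA.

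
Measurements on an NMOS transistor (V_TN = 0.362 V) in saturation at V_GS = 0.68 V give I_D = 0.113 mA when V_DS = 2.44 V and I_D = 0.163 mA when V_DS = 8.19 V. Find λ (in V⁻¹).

λ = 0.0947 V⁻¹

With V_GS fixed, I_D ∝ (1 + λ V_DS) in saturation, so I_D2/I_D1 = (1 + λ V_DS2)/(1 + λ V_DS1).
0.163/0.113 = 1.442 = (1 + 8.19 λ)/(1 + 2.44 λ).
Solving: λ (I_D1 V_DS2 − I_D2 V_DS1) = I_D2 − I_D1, so λ = (0.163 − 0.113) / (0.113 × 8.19 − 0.163 × 2.44) = 0.05 / 0.528 = 0.0947 V⁻¹.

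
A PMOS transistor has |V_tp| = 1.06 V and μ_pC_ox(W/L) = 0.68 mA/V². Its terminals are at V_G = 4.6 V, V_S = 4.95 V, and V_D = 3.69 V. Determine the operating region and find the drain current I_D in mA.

Cutoff; I_D = 0 mA

V_SG = V_S − V_G = 4.95 − 4.6 = 0.35 V; V_SD = V_S − V_D = 4.95 − 3.69 = 1.26 V.
V_SG = 0.35 V < |V_tp| = 1.06 V, so the transistor is in cutoff.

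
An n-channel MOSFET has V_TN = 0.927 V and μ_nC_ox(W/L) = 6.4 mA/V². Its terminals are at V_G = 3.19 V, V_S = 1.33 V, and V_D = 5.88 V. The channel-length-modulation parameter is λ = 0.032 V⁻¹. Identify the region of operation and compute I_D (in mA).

V_GS = V_G − V_S = 3.19 − 1.33 = 1.86 V; V_DS = V_D − V_S = 5.88 − 1.33 = 4.55 V.
V_ov = V_GS − V_TN = 1.86 − 0.927 = 0.933 V.
Since V_DS = 4.55 V ≥ V_ov = 0.933 V, the device is in saturation.
I_D = ½ k_n V_ov² (1 + λ V_DS) = 0.5 × 6.4 × 0.933² × (1 + 0.032 × 4.55) = 3.19 mA.

Saturation; I_D = 3.19 mA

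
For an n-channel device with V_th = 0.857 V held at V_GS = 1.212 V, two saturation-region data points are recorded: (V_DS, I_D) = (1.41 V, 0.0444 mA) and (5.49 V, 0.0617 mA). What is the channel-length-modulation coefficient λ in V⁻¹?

With V_GS fixed, I_D ∝ (1 + λ V_DS) in saturation, so I_D2/I_D1 = (1 + λ V_DS2)/(1 + λ V_DS1).
0.0617/0.0444 = 1.39 = (1 + 5.49 λ)/(1 + 1.41 λ).
Solving: λ (I_D1 V_DS2 − I_D2 V_DS1) = I_D2 − I_D1, so λ = (0.0617 − 0.0444) / (0.0444 × 5.49 − 0.0617 × 1.41) = 0.0173 / 0.157 = 0.11 V⁻¹.

λ = 0.110 V⁻¹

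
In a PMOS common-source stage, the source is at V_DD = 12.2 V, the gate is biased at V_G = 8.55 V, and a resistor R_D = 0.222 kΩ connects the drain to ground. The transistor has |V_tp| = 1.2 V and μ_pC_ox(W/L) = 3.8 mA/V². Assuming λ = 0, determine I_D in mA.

V_SG = V_DD − V_G = 12.2 − 8.55 = 3.65 V, so V_ov = 3.65 − 1.2 = 2.45 V.
Assume saturation: I_D = ½ k_p V_ov² = 0.5 × 3.8 × 2.45² = 11.4 mA, giving V_SD = V_DD − I_D R_D = 12.2 − 11.4 × 0.222 = 9.67 V.
V_SD = 9.67 V ≥ V_ov = 2.45 V, confirming saturation.

I_D = 11.4 mA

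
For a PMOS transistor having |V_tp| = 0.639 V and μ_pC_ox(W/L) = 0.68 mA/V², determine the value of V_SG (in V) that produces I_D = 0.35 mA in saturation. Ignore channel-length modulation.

V_SG = 1.65 V

In saturation I_D = ½ k_p (V_SG − |V_tp|)², so V_SG − |V_tp| = √(2 I_D / k_p) = √(2 × 0.35 / 0.68) = 1.01 V.
V_SG = 0.639 + 1.01 = 1.65 V.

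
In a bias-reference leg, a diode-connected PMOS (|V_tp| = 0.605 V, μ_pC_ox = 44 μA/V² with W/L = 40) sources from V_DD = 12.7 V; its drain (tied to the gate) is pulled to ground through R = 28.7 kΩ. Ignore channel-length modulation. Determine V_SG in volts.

With gate tied to drain, V_SG = V_SD ≥ V_SG − |V_tp|, so the device is in saturation.
k_p = μ_pC_ox · (W/L) = 1.76 mA/V².
KCL at the drain: ½ k_p (V_SG − |V_tp|)² = (V_DD − V_SG)/R.
Let x = V_SG − 0.605. Then 25.3 x² + x − 12.09 = 0, giving x = 0.673 V (positive root), so V_SG = 1.28 V.
I_D = (V_DD − V_SG)/R = (12.7 − 1.28) / 28.7 = 0.398 mA.

V_SG = 1.28 V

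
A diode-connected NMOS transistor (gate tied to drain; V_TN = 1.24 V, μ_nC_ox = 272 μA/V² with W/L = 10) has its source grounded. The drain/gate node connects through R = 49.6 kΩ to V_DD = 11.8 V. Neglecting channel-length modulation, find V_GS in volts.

With gate tied to drain, V_GS = V_DS ≥ V_GS − V_TN, so the device is in saturation.
k_n = μ_nC_ox · (W/L) = 2.72 mA/V².
KCL at the drain: ½ k_n (V_GS − V_TN)² = (V_DD − V_GS)/R.
Let x = V_GS − 1.24. Then 67.5 x² + x − 10.56 = 0, giving x = 0.388 V (positive root), so V_GS = 1.63 V.
I_D = (V_DD − V_GS)/R = (11.8 − 1.63) / 49.6 = 0.205 mA.

V_GS = 1.63 V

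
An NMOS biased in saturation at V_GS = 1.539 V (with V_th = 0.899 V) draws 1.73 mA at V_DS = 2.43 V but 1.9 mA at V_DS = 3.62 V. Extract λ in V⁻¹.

With V_GS fixed, I_D ∝ (1 + λ V_DS) in saturation, so I_D2/I_D1 = (1 + λ V_DS2)/(1 + λ V_DS1).
1.9/1.73 = 1.098 = (1 + 3.62 λ)/(1 + 2.43 λ).
Solving: λ (I_D1 V_DS2 − I_D2 V_DS1) = I_D2 − I_D1, so λ = (1.9 − 1.73) / (1.73 × 3.62 − 1.9 × 2.43) = 0.17 / 1.65 = 0.103 V⁻¹.

λ = 0.103 V⁻¹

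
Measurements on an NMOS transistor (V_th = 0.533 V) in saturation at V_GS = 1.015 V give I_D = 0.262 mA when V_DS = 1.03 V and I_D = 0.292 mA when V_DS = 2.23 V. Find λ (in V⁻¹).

With V_GS fixed, I_D ∝ (1 + λ V_DS) in saturation, so I_D2/I_D1 = (1 + λ V_DS2)/(1 + λ V_DS1).
0.292/0.262 = 1.115 = (1 + 2.23 λ)/(1 + 1.03 λ).
Solving: λ (I_D1 V_DS2 − I_D2 V_DS1) = I_D2 − I_D1, so λ = (0.292 − 0.262) / (0.262 × 2.23 − 0.292 × 1.03) = 0.03 / 0.284 = 0.106 V⁻¹.

λ = 0.106 V⁻¹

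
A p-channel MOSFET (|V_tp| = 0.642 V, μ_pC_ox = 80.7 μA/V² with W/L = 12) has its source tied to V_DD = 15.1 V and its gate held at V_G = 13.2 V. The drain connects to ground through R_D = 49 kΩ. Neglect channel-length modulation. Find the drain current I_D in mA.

I_D = 0.302 mA

V_SG = V_DD − V_G = 15.1 − 13.2 = 1.9 V, so V_ov = 1.9 − 0.642 = 1.26 V.
k_p = μ_pC_ox · (W/L) = 0.9684 mA/V².
Assume saturation: I_D = ½ k_p V_ov² = 0.5 × 0.9684 × 1.26² = 0.766 mA, giving V_SD = V_DD − I_D R_D = 15.1 − 0.766 × 49 = -22.4 V.
But -22.4 V < V_ov = 1.26 V, so the device is actually in triode.
In triode I_D = k_p[V_ov V_SD − ½ V_SD²] and I_D = (V_DD − V_SD)/R_D. Equating: 23.7 V_SD² − 60.69 V_SD + 15.1 = 0, giving V_SD = 0.279 V (the root below V_ov).
I_D = (15.1 − 0.279) / 49 = 0.302 mA.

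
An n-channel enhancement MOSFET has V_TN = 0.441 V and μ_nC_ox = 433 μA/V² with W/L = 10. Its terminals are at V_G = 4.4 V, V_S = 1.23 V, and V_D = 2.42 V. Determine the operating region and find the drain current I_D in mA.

Triode; I_D = 11.0 mA

V_GS = V_G − V_S = 4.4 − 1.23 = 3.17 V; V_DS = V_D − V_S = 2.42 − 1.23 = 1.19 V.
k_n = μ_nC_ox · (W/L) = 4.33 mA/V².
V_ov = V_GS − V_TN = 3.17 − 0.441 = 2.73 V.
Since V_DS = 1.19 V < V_ov = 2.73 V, the device is in the triode region.
I_D = k_n [V_ov · V_DS − ½ V_DS²] = 4.33 × [2.73 × 1.19 − 0.5 × 1.19²] = 11 mA.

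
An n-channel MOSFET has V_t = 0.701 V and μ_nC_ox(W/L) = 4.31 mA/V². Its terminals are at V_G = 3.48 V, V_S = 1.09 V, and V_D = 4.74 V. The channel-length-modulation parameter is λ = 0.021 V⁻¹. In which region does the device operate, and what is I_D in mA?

Saturation; I_D = 6.62 mA

V_GS = V_G − V_S = 3.48 − 1.09 = 2.39 V; V_DS = V_D − V_S = 4.74 − 1.09 = 3.65 V.
V_ov = V_GS − V_t = 2.39 − 0.701 = 1.69 V.
Since V_DS = 3.65 V ≥ V_ov = 1.69 V, the device is in saturation.
I_D = ½ k_n V_ov² (1 + λ V_DS) = 0.5 × 4.31 × 1.69² × (1 + 0.021 × 3.65) = 6.62 mA.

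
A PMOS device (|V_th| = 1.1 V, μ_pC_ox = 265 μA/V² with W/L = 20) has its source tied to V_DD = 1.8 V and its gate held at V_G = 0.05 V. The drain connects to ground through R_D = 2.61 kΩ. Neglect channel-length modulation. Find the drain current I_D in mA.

V_SG = V_DD − V_G = 1.8 − 0.05 = 1.75 V, so V_ov = 1.75 − 1.1 = 0.65 V.
k_p = μ_pC_ox · (W/L) = 5.3 mA/V².
Assume saturation: I_D = ½ k_p V_ov² = 0.5 × 5.3 × 0.65² = 1.12 mA, giving V_SD = V_DD − I_D R_D = 1.8 − 1.12 × 2.61 = -1.12 V.
But -1.12 V < V_ov = 0.65 V, so the device is actually in triode.
In triode I_D = k_p[V_ov V_SD − ½ V_SD²] and I_D = (V_DD − V_SD)/R_D. Equating: 6.92 V_SD² − 9.991 V_SD + 1.8 = 0, giving V_SD = 0.211 V (the root below V_ov).
I_D = (1.8 − 0.211) / 2.61 = 0.609 mA.

I_D = 0.609 mA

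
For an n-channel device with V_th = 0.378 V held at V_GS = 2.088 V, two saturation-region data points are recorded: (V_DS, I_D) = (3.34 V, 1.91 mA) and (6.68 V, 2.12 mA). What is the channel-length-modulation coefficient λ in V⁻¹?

With V_GS fixed, I_D ∝ (1 + λ V_DS) in saturation, so I_D2/I_D1 = (1 + λ V_DS2)/(1 + λ V_DS1).
2.12/1.91 = 1.11 = (1 + 6.68 λ)/(1 + 3.34 λ).
Solving: λ (I_D1 V_DS2 − I_D2 V_DS1) = I_D2 − I_D1, so λ = (2.12 − 1.91) / (1.91 × 6.68 − 2.12 × 3.34) = 0.21 / 5.68 = 0.037 V⁻¹.

λ = 0.0370 V⁻¹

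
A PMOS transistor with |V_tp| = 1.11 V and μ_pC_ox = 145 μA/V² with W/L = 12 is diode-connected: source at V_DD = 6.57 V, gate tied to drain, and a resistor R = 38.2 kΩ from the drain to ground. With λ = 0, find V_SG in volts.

With gate tied to drain, V_SG = V_SD ≥ V_SG − |V_tp|, so the device is in saturation.
k_p = μ_pC_ox · (W/L) = 1.74 mA/V².
KCL at the drain: ½ k_p (V_SG − |V_tp|)² = (V_DD − V_SG)/R.
Let x = V_SG − 1.11. Then 33.2 x² + x − 5.46 = 0, giving x = 0.391 V (positive root), so V_SG = 1.5 V.
I_D = (V_DD − V_SG)/R = (6.57 − 1.5) / 38.2 = 0.133 mA.

V_SG = 1.50 V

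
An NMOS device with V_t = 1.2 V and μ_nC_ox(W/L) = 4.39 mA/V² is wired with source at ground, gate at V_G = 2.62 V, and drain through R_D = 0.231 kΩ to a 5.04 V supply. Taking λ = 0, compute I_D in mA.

I_D = 4.43 mA

V_GS = V_G = 2.62 V, so V_ov = 2.62 − 1.2 = 1.42 V.
Assume saturation: I_D = ½ k_n V_ov² = 0.5 × 4.39 × 1.42² = 4.43 mA, giving V_DS = V_DD − I_D R_D = 5.04 − 4.43 × 0.231 = 4.02 V.
V_DS = 4.02 V ≥ V_ov = 1.42 V, confirming saturation.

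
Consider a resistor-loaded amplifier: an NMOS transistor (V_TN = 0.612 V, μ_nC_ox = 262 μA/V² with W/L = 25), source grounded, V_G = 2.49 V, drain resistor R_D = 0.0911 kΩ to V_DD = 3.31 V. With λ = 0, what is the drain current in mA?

V_GS = V_G = 2.49 V, so V_ov = 2.49 − 0.612 = 1.88 V.
k_n = μ_nC_ox · (W/L) = 6.55 mA/V².
Assume saturation: I_D = ½ k_n V_ov² = 0.5 × 6.55 × 1.88² = 11.6 mA, giving V_DS = V_DD − I_D R_D = 3.31 − 11.6 × 0.0911 = 2.26 V.
V_DS = 2.26 V ≥ V_ov = 1.88 V, confirming saturation.

I_D = 11.6 mA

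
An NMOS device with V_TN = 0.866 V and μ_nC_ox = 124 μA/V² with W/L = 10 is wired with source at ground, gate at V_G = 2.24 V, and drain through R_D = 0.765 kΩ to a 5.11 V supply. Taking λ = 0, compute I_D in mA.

V_GS = V_G = 2.24 V, so V_ov = 2.24 − 0.866 = 1.37 V.
k_n = μ_nC_ox · (W/L) = 1.24 mA/V².
Assume saturation: I_D = ½ k_n V_ov² = 0.5 × 1.24 × 1.37² = 1.17 mA, giving V_DS = V_DD − I_D R_D = 5.11 − 1.17 × 0.765 = 4.21 V.
V_DS = 4.21 V ≥ V_ov = 1.37 V, confirming saturation.

I_D = 1.17 mA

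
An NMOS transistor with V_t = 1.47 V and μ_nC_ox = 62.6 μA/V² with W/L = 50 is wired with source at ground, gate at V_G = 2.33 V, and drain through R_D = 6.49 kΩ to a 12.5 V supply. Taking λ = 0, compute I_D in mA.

I_D = 1.16 mA

V_GS = V_G = 2.33 V, so V_ov = 2.33 − 1.47 = 0.86 V.
k_n = μ_nC_ox · (W/L) = 3.13 mA/V².
Assume saturation: I_D = ½ k_n V_ov² = 0.5 × 3.13 × 0.86² = 1.16 mA, giving V_DS = V_DD − I_D R_D = 12.5 − 1.16 × 6.49 = 4.99 V.
V_DS = 4.99 V ≥ V_ov = 0.86 V, confirming saturation.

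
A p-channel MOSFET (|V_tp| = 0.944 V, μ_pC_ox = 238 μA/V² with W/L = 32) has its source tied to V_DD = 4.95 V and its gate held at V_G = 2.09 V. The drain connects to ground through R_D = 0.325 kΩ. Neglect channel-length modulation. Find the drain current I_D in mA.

V_SG = V_DD − V_G = 4.95 − 2.09 = 2.86 V, so V_ov = 2.86 − 0.944 = 1.92 V.
k_p = μ_pC_ox · (W/L) = 7.616 mA/V².
Assume saturation: I_D = ½ k_p V_ov² = 0.5 × 7.616 × 1.92² = 14 mA, giving V_SD = V_DD − I_D R_D = 4.95 − 14 × 0.325 = 0.407 V.
But 0.407 V < V_ov = 1.92 V, so the device is actually in triode.
In triode I_D = k_p[V_ov V_SD − ½ V_SD²] and I_D = (V_DD − V_SD)/R_D. Equating: 1.24 V_SD² − 5.742 V_SD + 4.95 = 0, giving V_SD = 1.14 V (the root below V_ov).
I_D = (4.95 − 1.14) / 0.325 = 11.7 mA.

I_D = 11.7 mA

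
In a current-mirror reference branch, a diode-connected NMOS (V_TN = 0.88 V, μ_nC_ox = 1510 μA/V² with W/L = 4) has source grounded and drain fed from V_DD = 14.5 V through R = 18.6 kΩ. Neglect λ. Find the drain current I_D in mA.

With gate tied to drain, V_GS = V_DS ≥ V_GS − V_TN, so the device is in saturation.
k_n = μ_nC_ox · (W/L) = 6.04 mA/V².
KCL at the drain: ½ k_n (V_GS − V_TN)² = (V_DD − V_GS)/R.
Let x = V_GS − 0.88. Then 56.2 x² + x − 13.62 = 0, giving x = 0.484 V (positive root), so V_GS = 1.36 V.
I_D = (V_DD − V_GS)/R = (14.5 − 1.36) / 18.6 = 0.706 mA.

I_D = 0.706 mA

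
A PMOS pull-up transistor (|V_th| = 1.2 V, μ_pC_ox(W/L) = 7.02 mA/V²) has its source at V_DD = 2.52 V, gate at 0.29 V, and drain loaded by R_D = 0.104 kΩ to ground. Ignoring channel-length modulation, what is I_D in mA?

V_SG = V_DD − V_G = 2.52 − 0.29 = 2.23 V, so V_ov = 2.23 − 1.2 = 1.03 V.
Assume saturation: I_D = ½ k_p V_ov² = 0.5 × 7.02 × 1.03² = 3.72 mA, giving V_SD = V_DD − I_D R_D = 2.52 − 3.72 × 0.104 = 2.13 V.
V_SD = 2.13 V ≥ V_ov = 1.03 V, confirming saturation.

I_D = 3.72 mA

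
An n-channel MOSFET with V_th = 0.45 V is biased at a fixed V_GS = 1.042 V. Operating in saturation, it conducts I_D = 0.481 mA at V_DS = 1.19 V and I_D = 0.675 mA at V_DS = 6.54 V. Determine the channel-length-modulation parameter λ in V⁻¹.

λ = 0.0828 V⁻¹

With V_GS fixed, I_D ∝ (1 + λ V_DS) in saturation, so I_D2/I_D1 = (1 + λ V_DS2)/(1 + λ V_DS1).
0.675/0.481 = 1.403 = (1 + 6.54 λ)/(1 + 1.19 λ).
Solving: λ (I_D1 V_DS2 − I_D2 V_DS1) = I_D2 − I_D1, so λ = (0.675 − 0.481) / (0.481 × 6.54 − 0.675 × 1.19) = 0.194 / 2.34 = 0.0828 V⁻¹.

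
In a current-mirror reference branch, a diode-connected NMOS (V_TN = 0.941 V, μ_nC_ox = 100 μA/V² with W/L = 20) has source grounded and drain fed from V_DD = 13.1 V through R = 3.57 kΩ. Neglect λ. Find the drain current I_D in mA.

I_D = 2.93 mA

With gate tied to drain, V_GS = V_DS ≥ V_GS − V_TN, so the device is in saturation.
k_n = μ_nC_ox · (W/L) = 2 mA/V².
KCL at the drain: ½ k_n (V_GS − V_TN)² = (V_DD − V_GS)/R.
Let x = V_GS − 0.941. Then 3.57 x² + x − 12.16 = 0, giving x = 1.71 V (positive root), so V_GS = 2.65 V.
I_D = (V_DD − V_GS)/R = (13.1 − 2.65) / 3.57 = 2.93 mA.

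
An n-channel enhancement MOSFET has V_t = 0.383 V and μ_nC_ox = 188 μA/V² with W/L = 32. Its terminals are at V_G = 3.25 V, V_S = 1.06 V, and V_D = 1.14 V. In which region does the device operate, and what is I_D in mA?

V_GS = V_G − V_S = 3.25 − 1.06 = 2.19 V; V_DS = V_D − V_S = 1.14 − 1.06 = 0.08 V.
k_n = μ_nC_ox · (W/L) = 6.016 mA/V².
V_ov = V_GS − V_t = 2.19 − 0.383 = 1.81 V.
Since V_DS = 0.08 V < V_ov = 1.81 V, the device is in the triode region.
I_D = k_n [V_ov · V_DS − ½ V_DS²] = 6.016 × [1.81 × 0.08 − 0.5 × 0.08²] = 0.85 mA.

Triode; I_D = 0.850 mA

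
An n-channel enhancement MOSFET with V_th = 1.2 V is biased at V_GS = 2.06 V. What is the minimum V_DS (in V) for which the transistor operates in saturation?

V_DS,sat = 0.860 V

The boundary between triode and saturation is V_DS = V_GS − V_th = V_ov.
V_ov = 2.06 − 1.2 = 0.86 V.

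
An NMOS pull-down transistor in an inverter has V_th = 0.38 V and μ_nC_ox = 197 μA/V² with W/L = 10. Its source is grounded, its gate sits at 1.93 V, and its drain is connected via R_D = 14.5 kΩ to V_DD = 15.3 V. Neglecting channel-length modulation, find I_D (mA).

V_GS = V_G = 1.93 V, so V_ov = 1.93 − 0.38 = 1.55 V.
k_n = μ_nC_ox · (W/L) = 1.97 mA/V².
Assume saturation: I_D = ½ k_n V_ov² = 0.5 × 1.97 × 1.55² = 2.37 mA, giving V_DS = V_DD − I_D R_D = 15.3 − 2.37 × 14.5 = -19 V.
But -19 V < V_ov = 1.55 V, so the device is actually in triode.
In triode I_D = k_n[V_ov V_DS − ½ V_DS²] and I_D = (V_DD − V_DS)/R_D. Equating: 14.3 V_DS² − 45.28 V_DS + 15.3 = 0, giving V_DS = 0.385 V (the root below V_ov).
I_D = (15.3 − 0.385) / 14.5 = 1.03 mA.

I_D = 1.03 mA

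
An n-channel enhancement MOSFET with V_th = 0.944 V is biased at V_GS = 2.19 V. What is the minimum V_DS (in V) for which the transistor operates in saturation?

The boundary between triode and saturation is V_DS = V_GS − V_th = V_ov.
V_ov = 2.19 − 0.944 = 1.25 V.

V_DS,sat = 1.25 V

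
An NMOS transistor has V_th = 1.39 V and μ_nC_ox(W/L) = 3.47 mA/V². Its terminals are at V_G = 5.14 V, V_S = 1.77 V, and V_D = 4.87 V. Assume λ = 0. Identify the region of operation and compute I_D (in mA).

Saturation; I_D = 6.80 mA

V_GS = V_G − V_S = 5.14 − 1.77 = 3.37 V; V_DS = V_D − V_S = 4.87 − 1.77 = 3.1 V.
V_ov = V_GS − V_th = 3.37 − 1.39 = 1.98 V.
Since V_DS = 3.1 V ≥ V_ov = 1.98 V, the device is in saturation.
I_D = ½ k_n V_ov² = 0.5 × 3.47 × 1.98² = 6.8 mA.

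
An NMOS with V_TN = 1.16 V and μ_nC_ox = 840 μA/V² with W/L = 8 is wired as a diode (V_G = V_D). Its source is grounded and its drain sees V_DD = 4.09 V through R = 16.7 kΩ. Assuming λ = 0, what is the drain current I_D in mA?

With gate tied to drain, V_GS = V_DS ≥ V_GS − V_TN, so the device is in saturation.
k_n = μ_nC_ox · (W/L) = 6.72 mA/V².
KCL at the drain: ½ k_n (V_GS − V_TN)² = (V_DD − V_GS)/R.
Let x = V_GS − 1.16. Then 56.1 x² + x − 2.93 = 0, giving x = 0.22 V (positive root), so V_GS = 1.38 V.
I_D = (V_DD − V_GS)/R = (4.09 − 1.38) / 16.7 = 0.162 mA.

I_D = 0.162 mA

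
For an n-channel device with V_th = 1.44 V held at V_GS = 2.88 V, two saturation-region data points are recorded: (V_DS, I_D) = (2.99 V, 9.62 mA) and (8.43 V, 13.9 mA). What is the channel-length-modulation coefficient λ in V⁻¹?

λ = 0.108 V⁻¹

With V_GS fixed, I_D ∝ (1 + λ V_DS) in saturation, so I_D2/I_D1 = (1 + λ V_DS2)/(1 + λ V_DS1).
13.9/9.62 = 1.445 = (1 + 8.43 λ)/(1 + 2.99 λ).
Solving: λ (I_D1 V_DS2 − I_D2 V_DS1) = I_D2 − I_D1, so λ = (13.9 − 9.62) / (9.62 × 8.43 − 13.9 × 2.99) = 4.28 / 39.5 = 0.108 V⁻¹.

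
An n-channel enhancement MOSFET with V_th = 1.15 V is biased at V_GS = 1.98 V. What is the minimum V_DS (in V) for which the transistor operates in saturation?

V_DS,sat = 0.830 V

The boundary between triode and saturation is V_DS = V_GS − V_th = V_ov.
V_ov = 1.98 − 1.15 = 0.83 V.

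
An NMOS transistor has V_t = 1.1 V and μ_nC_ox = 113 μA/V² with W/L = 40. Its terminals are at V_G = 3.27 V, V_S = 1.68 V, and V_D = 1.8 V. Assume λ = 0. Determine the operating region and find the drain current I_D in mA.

Triode; I_D = 0.233 mA

V_GS = V_G − V_S = 3.27 − 1.68 = 1.59 V; V_DS = V_D − V_S = 1.8 − 1.68 = 0.12 V.
k_n = μ_nC_ox · (W/L) = 4.52 mA/V².
V_ov = V_GS − V_t = 1.59 − 1.1 = 0.49 V.
Since V_DS = 0.12 V < V_ov = 0.49 V, the device is in the triode region.
I_D = k_n [V_ov · V_DS − ½ V_DS²] = 4.52 × [0.49 × 0.12 − 0.5 × 0.12²] = 0.233 mA.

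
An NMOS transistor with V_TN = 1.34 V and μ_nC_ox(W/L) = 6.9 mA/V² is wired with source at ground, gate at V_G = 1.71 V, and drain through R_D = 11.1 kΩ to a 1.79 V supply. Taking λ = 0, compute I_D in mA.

I_D = 0.155 mA

V_GS = V_G = 1.71 V, so V_ov = 1.71 − 1.34 = 0.37 V.
Assume saturation: I_D = ½ k_n V_ov² = 0.5 × 6.9 × 0.37² = 0.472 mA, giving V_DS = V_DD − I_D R_D = 1.79 − 0.472 × 11.1 = -3.45 V.
But -3.45 V < V_ov = 0.37 V, so the device is actually in triode.
In triode I_D = k_n[V_ov V_DS − ½ V_DS²] and I_D = (V_DD − V_DS)/R_D. Equating: 38.3 V_DS² − 29.34 V_DS + 1.79 = 0, giving V_DS = 0.0668 V (the root below V_ov).
I_D = (1.79 − 0.0668) / 11.1 = 0.155 mA.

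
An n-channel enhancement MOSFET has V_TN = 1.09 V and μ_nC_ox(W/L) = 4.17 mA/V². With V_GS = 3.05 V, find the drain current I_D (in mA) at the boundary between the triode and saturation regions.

At the boundary V_DS = V_ov = V_GS − V_TN = 3.05 − 1.09 = 1.96 V.
I_D = ½ k_n V_ov² = 0.5 × 4.17 × 1.96² = 8.01 mA.

I_D = 8.01 mA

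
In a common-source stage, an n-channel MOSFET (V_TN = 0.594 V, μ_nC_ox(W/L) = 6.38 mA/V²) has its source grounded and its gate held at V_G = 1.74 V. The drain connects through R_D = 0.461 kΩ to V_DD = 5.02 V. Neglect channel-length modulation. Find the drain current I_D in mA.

V_GS = V_G = 1.74 V, so V_ov = 1.74 − 0.594 = 1.15 V.
Assume saturation: I_D = ½ k_n V_ov² = 0.5 × 6.38 × 1.15² = 4.19 mA, giving V_DS = V_DD − I_D R_D = 5.02 − 4.19 × 0.461 = 3.09 V.
V_DS = 3.09 V ≥ V_ov = 1.15 V, confirming saturation.

I_D = 4.19 mA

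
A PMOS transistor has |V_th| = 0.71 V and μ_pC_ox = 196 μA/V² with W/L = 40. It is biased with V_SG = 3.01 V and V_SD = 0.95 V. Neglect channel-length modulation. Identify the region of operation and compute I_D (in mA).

k_p = μ_pC_ox · (W/L) = 7.84 mA/V².
V_ov = V_SG − |V_th| = 3.01 − 0.71 = 2.3 V.
Since V_SD = 0.95 V < V_ov = 2.3 V, the device is in the triode region.
I_D = k_p [V_ov · V_SD − ½ V_SD²] = 7.84 × [2.3 × 0.95 − 0.5 × 0.95²] = 13.6 mA.

Triode; I_D = 13.6 mA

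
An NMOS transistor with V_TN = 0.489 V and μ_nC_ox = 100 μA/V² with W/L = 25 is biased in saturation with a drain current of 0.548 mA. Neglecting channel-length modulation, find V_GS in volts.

k_n = μ_nC_ox · (W/L) = 2.5 mA/V².
In saturation I_D = ½ k_n (V_GS − V_TN)², so V_GS − V_TN = √(2 I_D / k_n) = √(2 × 0.548 / 2.5) = 0.662 V.
V_GS = 0.489 + 0.662 = 1.15 V.

V_GS = 1.15 V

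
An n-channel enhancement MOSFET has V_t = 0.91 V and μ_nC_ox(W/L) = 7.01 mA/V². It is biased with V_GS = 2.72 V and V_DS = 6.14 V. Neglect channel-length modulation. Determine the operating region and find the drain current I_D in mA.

Saturation; I_D = 11.5 mA

V_ov = V_GS − V_t = 2.72 − 0.91 = 1.81 V.
Since V_DS = 6.14 V ≥ V_ov = 1.81 V, the device is in saturation.
I_D = ½ k_n V_ov² = 0.5 × 7.01 × 1.81² = 11.5 mA.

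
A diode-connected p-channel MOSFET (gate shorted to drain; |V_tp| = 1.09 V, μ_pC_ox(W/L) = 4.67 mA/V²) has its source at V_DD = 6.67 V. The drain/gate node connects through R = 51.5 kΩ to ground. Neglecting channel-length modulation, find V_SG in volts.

With gate tied to drain, V_SG = V_SD ≥ V_SG − |V_tp|, so the device is in saturation.
KCL at the drain: ½ k_p (V_SG − |V_tp|)² = (V_DD − V_SG)/R.
Let x = V_SG − 1.09. Then 120 x² + x − 5.58 = 0, giving x = 0.211 V (positive root), so V_SG = 1.3 V.
I_D = (V_DD − V_SG)/R = (6.67 − 1.3) / 51.5 = 0.104 mA.

V_SG = 1.30 V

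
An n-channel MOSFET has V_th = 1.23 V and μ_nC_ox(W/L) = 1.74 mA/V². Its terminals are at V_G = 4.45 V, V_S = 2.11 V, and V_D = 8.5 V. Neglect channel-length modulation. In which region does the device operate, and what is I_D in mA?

Saturation; I_D = 1.07 mA

V_GS = V_G − V_S = 4.45 − 2.11 = 2.34 V; V_DS = V_D − V_S = 8.5 − 2.11 = 6.39 V.
V_ov = V_GS − V_th = 2.34 − 1.23 = 1.11 V.
Since V_DS = 6.39 V ≥ V_ov = 1.11 V, the device is in saturation.
I_D = ½ k_n V_ov² = 0.5 × 1.74 × 1.11² = 1.07 mA.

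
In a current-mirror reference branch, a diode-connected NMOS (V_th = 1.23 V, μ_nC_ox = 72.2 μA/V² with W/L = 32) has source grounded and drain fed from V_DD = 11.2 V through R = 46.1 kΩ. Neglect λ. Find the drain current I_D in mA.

I_D = 0.207 mA

With gate tied to drain, V_GS = V_DS ≥ V_GS − V_th, so the device is in saturation.
k_n = μ_nC_ox · (W/L) = 2.31 mA/V².
KCL at the drain: ½ k_n (V_GS − V_th)² = (V_DD − V_GS)/R.
Let x = V_GS − 1.23. Then 53.3 x² + x − 9.97 = 0, giving x = 0.423 V (positive root), so V_GS = 1.65 V.
I_D = (V_DD − V_GS)/R = (11.2 − 1.65) / 46.1 = 0.207 mA.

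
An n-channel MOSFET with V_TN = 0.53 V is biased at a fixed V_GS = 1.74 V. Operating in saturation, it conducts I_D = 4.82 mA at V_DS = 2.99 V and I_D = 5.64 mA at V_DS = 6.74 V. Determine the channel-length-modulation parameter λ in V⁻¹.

λ = 0.0525 V⁻¹

With V_GS fixed, I_D ∝ (1 + λ V_DS) in saturation, so I_D2/I_D1 = (1 + λ V_DS2)/(1 + λ V_DS1).
5.64/4.82 = 1.17 = (1 + 6.74 λ)/(1 + 2.99 λ).
Solving: λ (I_D1 V_DS2 − I_D2 V_DS1) = I_D2 − I_D1, so λ = (5.64 − 4.82) / (4.82 × 6.74 − 5.64 × 2.99) = 0.82 / 15.6 = 0.0525 V⁻¹.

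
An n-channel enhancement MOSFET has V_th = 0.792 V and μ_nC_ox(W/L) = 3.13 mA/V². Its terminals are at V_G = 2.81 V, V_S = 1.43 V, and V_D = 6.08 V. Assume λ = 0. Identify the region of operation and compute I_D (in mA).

Saturation; I_D = 0.541 mA

V_GS = V_G − V_S = 2.81 − 1.43 = 1.38 V; V_DS = V_D − V_S = 6.08 − 1.43 = 4.65 V.
V_ov = V_GS − V_th = 1.38 − 0.792 = 0.588 V.
Since V_DS = 4.65 V ≥ V_ov = 0.588 V, the device is in saturation.
I_D = ½ k_n V_ov² = 0.5 × 3.13 × 0.588² = 0.541 mA.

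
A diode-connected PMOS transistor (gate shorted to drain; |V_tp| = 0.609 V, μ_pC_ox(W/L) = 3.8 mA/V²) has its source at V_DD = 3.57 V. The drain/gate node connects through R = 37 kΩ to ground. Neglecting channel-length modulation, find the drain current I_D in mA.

I_D = 0.0747 mA

With gate tied to drain, V_SG = V_SD ≥ V_SG − |V_tp|, so the device is in saturation.
KCL at the drain: ½ k_p (V_SG − |V_tp|)² = (V_DD − V_SG)/R.
Let x = V_SG − 0.609. Then 70.3 x² + x − 2.961 = 0, giving x = 0.198 V (positive root), so V_SG = 0.807 V.
I_D = (V_DD − V_SG)/R = (3.57 − 0.807) / 37 = 0.0747 mA.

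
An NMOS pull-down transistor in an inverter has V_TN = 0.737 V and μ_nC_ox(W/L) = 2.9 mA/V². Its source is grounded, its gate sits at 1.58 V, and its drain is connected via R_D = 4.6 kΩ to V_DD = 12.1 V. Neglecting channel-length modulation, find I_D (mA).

V_GS = V_G = 1.58 V, so V_ov = 1.58 − 0.737 = 0.843 V.
Assume saturation: I_D = ½ k_n V_ov² = 0.5 × 2.9 × 0.843² = 1.03 mA, giving V_DS = V_DD − I_D R_D = 12.1 − 1.03 × 4.6 = 7.36 V.
V_DS = 7.36 V ≥ V_ov = 0.843 V, confirming saturation.

I_D = 1.03 mA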